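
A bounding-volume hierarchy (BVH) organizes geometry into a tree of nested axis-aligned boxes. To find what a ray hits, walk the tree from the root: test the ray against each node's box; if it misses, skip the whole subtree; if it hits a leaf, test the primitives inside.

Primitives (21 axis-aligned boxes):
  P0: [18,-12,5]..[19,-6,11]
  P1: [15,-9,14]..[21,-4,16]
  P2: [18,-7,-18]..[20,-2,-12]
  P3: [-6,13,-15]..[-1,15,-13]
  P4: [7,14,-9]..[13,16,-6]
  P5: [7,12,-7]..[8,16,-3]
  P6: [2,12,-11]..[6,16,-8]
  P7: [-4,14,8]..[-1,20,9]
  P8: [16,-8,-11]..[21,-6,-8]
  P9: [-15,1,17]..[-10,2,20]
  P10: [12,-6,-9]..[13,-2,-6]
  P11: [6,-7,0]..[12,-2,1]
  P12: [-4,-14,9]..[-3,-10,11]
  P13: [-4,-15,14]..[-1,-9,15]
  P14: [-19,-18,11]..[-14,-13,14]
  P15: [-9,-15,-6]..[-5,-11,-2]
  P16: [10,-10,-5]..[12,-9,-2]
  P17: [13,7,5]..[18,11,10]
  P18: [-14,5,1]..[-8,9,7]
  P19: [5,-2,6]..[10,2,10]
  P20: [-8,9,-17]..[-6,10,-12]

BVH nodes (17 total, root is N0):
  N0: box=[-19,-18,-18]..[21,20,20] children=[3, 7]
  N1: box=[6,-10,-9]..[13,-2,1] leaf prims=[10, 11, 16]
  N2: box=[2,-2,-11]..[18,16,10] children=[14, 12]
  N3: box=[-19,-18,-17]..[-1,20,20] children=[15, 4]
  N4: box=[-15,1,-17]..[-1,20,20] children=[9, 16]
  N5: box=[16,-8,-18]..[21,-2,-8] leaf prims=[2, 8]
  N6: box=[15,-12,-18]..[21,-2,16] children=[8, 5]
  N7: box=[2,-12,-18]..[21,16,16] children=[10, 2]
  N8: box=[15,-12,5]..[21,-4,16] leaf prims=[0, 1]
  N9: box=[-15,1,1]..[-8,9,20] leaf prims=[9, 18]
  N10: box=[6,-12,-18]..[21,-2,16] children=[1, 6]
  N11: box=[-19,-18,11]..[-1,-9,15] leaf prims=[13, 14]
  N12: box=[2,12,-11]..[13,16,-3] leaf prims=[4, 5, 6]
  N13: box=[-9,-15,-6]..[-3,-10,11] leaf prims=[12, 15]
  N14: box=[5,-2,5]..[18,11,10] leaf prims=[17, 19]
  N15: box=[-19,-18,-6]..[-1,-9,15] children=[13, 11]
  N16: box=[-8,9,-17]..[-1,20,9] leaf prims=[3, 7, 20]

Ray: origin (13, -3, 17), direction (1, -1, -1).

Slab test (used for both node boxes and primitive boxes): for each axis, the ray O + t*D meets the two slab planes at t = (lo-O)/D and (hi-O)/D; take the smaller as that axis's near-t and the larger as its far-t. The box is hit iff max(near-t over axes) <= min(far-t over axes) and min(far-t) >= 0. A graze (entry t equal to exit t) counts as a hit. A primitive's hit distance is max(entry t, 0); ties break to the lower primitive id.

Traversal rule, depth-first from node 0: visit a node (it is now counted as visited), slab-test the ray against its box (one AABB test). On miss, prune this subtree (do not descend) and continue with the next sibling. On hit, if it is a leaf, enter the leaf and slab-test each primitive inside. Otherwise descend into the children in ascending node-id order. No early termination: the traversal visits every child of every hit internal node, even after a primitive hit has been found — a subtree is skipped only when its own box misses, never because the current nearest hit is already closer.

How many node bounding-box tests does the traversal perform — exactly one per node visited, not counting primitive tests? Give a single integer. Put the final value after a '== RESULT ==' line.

Trace the traversal:
N0 x:[-32,8] y:[-23,15] z:[-3,35] -> hit [-3,8], descend [3, 7]
  N3 x:[-32,-14] y:[-23,15] z:[-3,34] -> miss, prune
  N7 x:[-11,8] y:[-19,9] z:[1,35] -> hit [1,8], descend [2, 10]
    N2 x:[-11,5] y:[-19,-1] z:[7,28] -> miss, prune
    N10 x:[-7,8] y:[-1,9] z:[1,35] -> hit [1,8], descend [1, 6]
      N1 x:[-7,0] y:[-1,7] z:[16,26] -> miss, prune
      N6 x:[2,8] y:[-1,9] z:[1,35] -> hit [2,8], descend [5, 8]
        N5 x:[3,8] y:[-1,5] z:[25,35] -> miss, prune
        N8 x:[2,8] y:[1,9] z:[1,12] -> hit [2,8] leaf, test {P0@t=6, P1@t=2}

order=[0, 3, 7, 2, 10, 1, 6, 5, 8]  |boxes|=9  |leaves|=1  hit=P1

== RESULT ==
9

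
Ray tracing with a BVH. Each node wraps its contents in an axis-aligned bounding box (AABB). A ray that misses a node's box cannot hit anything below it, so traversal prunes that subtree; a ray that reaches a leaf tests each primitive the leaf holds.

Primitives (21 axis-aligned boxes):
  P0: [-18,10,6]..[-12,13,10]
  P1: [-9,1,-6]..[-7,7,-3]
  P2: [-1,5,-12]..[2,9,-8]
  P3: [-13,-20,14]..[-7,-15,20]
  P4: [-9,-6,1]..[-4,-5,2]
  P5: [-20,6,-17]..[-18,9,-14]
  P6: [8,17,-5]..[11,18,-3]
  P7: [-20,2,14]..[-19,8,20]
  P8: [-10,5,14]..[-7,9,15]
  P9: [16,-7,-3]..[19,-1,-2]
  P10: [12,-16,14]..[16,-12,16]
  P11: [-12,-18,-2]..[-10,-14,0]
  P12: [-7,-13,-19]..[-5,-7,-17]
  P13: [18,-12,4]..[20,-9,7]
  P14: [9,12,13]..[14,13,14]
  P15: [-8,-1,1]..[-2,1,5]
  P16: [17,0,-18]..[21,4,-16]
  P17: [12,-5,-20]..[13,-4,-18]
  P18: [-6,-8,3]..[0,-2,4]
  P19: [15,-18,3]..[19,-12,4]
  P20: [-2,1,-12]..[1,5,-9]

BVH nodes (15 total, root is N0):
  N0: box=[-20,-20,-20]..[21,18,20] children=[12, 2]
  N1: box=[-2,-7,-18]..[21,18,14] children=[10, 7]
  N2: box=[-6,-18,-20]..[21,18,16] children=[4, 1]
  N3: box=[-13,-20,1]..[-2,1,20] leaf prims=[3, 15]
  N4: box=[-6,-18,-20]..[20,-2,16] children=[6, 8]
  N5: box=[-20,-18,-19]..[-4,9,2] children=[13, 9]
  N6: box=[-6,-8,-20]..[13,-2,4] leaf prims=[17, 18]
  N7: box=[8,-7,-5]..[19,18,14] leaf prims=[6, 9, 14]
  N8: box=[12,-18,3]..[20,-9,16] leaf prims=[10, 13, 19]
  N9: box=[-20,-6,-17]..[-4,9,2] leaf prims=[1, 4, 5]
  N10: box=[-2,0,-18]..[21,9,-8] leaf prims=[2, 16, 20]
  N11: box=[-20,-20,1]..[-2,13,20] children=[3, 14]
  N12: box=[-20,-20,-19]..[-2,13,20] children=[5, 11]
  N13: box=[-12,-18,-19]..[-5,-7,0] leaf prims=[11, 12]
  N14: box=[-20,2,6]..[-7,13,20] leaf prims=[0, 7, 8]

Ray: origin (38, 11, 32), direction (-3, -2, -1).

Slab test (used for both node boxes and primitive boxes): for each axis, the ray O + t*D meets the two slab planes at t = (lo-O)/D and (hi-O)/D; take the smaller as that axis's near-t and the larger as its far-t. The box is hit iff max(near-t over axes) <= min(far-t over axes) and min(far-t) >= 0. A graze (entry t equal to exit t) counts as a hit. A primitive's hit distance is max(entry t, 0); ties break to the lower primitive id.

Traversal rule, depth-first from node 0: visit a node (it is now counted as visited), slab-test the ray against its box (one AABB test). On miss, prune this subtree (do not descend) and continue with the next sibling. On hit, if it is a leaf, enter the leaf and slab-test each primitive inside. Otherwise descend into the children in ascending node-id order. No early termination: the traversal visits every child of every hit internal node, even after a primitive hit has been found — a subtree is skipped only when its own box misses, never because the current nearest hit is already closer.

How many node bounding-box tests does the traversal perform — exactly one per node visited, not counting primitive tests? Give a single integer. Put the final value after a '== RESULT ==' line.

Trace the traversal:
N0 x:[17/3,58/3] y:[-7/2,31/2] z:[12,52] -> hit [12,31/2], descend [2, 12]
  N2 x:[17/3,44/3] y:[-7/2,29/2] z:[16,52] -> miss, prune
  N12 x:[40/3,58/3] y:[-1,31/2] z:[12,51] -> hit [40/3,31/2], descend [5, 11]
    N5 x:[14,58/3] y:[1,29/2] z:[30,51] -> miss, prune
    N11 x:[40/3,58/3] y:[-1,31/2] z:[12,31] -> hit [40/3,31/2], descend [3, 14]
      N3 x:[40/3,17] y:[5,31/2] z:[12,31] -> hit [40/3,31/2] leaf, test {P3@t=15, P15(miss)}
      N14 x:[15,58/3] y:[-1,9/2] z:[12,26] -> miss, prune

order=[0, 2, 12, 5, 11, 3, 14]  |boxes|=7  |leaves|=1  hit=P3

== RESULT ==
7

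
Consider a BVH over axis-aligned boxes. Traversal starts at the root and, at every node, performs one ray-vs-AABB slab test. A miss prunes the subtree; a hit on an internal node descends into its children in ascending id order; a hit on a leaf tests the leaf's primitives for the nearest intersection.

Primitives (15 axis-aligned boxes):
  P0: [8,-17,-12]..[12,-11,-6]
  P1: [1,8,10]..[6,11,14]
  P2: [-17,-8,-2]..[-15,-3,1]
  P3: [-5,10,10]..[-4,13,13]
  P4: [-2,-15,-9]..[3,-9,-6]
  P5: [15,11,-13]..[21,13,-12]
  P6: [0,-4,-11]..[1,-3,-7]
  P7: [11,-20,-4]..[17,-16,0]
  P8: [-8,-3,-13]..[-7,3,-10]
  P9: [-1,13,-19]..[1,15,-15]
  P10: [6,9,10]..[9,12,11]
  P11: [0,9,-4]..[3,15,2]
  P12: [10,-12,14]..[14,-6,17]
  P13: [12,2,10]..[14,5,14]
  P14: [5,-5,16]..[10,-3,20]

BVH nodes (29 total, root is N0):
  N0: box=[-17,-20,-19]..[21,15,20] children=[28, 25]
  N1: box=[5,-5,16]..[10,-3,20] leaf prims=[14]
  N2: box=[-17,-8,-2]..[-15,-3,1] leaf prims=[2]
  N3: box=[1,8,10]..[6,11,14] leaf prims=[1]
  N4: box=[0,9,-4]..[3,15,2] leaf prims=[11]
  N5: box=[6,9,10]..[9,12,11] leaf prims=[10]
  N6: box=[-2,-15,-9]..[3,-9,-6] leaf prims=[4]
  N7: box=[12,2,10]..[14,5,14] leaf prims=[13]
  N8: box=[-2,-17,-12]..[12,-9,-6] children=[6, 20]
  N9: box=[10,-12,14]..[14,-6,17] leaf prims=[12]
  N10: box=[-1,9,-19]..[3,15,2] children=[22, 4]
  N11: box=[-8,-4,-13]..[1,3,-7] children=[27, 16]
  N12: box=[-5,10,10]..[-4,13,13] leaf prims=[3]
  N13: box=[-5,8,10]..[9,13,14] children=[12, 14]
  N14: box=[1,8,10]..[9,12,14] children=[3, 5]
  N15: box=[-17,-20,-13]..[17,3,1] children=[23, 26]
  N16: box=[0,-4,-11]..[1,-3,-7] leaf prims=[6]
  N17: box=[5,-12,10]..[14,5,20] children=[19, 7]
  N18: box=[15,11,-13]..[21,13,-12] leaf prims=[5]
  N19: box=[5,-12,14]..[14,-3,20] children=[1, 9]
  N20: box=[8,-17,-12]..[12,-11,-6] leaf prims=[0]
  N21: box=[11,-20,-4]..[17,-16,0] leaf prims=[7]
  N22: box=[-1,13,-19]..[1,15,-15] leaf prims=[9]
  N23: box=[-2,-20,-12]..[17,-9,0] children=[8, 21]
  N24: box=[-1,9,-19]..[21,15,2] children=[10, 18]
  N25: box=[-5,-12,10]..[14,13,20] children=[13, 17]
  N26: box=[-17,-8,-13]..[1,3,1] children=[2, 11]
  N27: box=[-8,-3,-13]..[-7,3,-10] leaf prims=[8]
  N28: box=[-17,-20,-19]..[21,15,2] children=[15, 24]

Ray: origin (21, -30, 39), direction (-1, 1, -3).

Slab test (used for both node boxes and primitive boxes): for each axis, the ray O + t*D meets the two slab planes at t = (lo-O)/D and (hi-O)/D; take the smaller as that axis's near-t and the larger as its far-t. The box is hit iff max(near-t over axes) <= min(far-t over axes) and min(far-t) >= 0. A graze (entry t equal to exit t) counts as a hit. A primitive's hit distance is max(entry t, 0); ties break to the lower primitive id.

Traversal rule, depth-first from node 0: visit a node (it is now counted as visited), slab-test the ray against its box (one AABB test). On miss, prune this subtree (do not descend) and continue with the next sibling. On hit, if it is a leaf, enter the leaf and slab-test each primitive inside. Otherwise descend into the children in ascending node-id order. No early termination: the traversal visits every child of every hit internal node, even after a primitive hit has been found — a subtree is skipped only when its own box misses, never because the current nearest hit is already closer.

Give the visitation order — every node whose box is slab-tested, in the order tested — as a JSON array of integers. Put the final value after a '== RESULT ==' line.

Walk:
N0 x:[0,38] y:[10,45] z:[19/3,58/3] -> hit [10,58/3], descend [25, 28]
  N25 x:[7,26] y:[18,43] z:[19/3,29/3] -> miss, prune
  N28 x:[0,38] y:[10,45] z:[37/3,58/3] -> hit [37/3,58/3], descend [15, 24]
    N15 x:[4,38] y:[10,33] z:[38/3,52/3] -> hit [38/3,52/3], descend [23, 26]
      N23 x:[4,23] y:[10,21] z:[13,17] -> hit [13,17], descend [8, 21]
        N8 x:[9,23] y:[13,21] z:[15,17] -> hit [15,17], descend [6, 20]
          N6 x:[18,23] y:[15,21] z:[15,16] -> miss, prune
          N20 x:[9,13] y:[13,19] z:[15,17] -> miss, prune
        N21 x:[4,10] y:[10,14] z:[13,43/3] -> miss, prune
      N26 x:[20,38] y:[22,33] z:[38/3,52/3] -> miss, prune
    N24 x:[0,22] y:[39,45] z:[37/3,58/3] -> miss, prune

11 AABB tests over nodes [0, 25, 28, 15, 23, 8, 6, 20, 21, 26, 24]; 0 leaves entered; closest miss.

== RESULT ==
[0, 25, 28, 15, 23, 8, 6, 20, 21, 26, 24]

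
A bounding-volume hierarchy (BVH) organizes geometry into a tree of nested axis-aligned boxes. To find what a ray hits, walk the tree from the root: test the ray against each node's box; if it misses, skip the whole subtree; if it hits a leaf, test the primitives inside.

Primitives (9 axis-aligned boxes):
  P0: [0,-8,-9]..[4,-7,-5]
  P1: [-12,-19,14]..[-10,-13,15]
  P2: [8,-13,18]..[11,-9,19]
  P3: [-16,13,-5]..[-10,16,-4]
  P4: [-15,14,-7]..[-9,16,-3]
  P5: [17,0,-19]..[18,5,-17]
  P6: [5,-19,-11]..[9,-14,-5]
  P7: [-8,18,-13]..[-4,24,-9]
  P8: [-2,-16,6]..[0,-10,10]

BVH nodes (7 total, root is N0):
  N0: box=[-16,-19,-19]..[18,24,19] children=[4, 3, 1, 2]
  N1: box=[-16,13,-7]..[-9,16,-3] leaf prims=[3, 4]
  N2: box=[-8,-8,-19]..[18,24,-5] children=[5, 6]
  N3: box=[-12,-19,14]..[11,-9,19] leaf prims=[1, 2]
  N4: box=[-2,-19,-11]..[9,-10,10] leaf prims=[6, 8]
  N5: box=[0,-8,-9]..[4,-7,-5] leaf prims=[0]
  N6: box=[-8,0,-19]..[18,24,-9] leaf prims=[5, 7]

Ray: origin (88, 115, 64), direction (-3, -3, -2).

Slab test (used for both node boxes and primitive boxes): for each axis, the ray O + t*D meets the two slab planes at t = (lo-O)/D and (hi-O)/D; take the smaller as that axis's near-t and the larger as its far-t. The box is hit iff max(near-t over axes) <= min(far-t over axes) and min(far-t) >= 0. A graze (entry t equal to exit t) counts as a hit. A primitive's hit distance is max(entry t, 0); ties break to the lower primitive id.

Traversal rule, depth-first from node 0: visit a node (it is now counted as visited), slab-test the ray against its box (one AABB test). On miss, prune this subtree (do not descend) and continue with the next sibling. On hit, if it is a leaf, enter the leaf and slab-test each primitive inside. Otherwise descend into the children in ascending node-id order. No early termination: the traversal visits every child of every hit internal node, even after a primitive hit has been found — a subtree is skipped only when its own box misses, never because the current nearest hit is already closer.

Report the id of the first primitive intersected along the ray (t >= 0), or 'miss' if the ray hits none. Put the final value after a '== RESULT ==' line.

Walk:
N0 x:[70/3,104/3] y:[91/3,134/3] z:[45/2,83/2] -> hit [91/3,104/3], descend [1, 2, 3, 4]
  N1 x:[97/3,104/3] y:[33,34] z:[67/2,71/2] -> hit [67/2,34] leaf, test {P3@t=34, P4@t=67/2}
  N2 x:[70/3,32] y:[91/3,41] z:[69/2,83/2] -> miss, prune
  N3 x:[77/3,100/3] y:[124/3,134/3] z:[45/2,25] -> miss, prune
  N4 x:[79/3,30] y:[125/3,134/3] z:[27,75/2] -> miss, prune

5 AABB tests over nodes [0, 1, 2, 3, 4]; 1 leaf entered; closest P4.

== RESULT ==
4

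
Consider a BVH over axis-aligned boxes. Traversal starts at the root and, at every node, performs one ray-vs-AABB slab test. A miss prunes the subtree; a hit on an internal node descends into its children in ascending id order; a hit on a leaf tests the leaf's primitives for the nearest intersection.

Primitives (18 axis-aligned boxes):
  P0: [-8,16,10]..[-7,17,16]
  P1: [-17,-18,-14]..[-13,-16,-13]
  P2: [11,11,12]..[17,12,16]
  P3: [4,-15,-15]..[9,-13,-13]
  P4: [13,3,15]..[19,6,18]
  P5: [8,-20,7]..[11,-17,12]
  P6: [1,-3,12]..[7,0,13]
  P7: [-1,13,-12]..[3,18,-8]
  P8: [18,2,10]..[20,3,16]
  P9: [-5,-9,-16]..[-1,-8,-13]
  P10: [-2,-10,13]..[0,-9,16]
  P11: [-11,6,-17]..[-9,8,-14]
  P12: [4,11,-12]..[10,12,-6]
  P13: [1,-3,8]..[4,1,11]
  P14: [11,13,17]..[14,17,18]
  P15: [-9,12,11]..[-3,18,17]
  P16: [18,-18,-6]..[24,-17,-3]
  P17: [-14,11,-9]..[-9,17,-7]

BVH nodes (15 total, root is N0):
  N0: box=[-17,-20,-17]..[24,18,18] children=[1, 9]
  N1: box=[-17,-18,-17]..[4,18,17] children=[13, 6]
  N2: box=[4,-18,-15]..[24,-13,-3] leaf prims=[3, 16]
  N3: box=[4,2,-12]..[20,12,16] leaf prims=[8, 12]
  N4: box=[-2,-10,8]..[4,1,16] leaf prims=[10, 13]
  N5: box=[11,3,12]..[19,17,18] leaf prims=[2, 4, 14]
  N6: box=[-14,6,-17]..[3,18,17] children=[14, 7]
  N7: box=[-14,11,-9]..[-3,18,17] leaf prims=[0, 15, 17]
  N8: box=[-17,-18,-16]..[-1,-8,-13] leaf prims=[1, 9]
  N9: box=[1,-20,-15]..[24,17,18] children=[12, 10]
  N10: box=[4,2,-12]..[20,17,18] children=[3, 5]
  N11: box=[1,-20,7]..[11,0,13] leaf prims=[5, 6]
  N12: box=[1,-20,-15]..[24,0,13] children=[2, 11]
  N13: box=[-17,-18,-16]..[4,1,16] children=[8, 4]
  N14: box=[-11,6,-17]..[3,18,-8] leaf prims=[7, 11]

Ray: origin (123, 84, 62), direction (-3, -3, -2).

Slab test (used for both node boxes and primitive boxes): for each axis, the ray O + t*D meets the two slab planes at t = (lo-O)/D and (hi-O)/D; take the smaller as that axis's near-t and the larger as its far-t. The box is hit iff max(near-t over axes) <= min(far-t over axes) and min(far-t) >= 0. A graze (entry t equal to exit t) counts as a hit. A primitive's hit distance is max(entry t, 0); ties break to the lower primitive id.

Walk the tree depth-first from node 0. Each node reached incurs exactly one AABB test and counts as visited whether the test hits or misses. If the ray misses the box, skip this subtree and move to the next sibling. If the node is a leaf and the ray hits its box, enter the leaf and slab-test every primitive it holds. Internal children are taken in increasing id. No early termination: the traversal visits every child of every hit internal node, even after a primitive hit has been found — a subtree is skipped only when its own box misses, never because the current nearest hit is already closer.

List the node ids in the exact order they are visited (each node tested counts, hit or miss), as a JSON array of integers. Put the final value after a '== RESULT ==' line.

Walk:
N0 x:[33,140/3] y:[22,104/3] z:[22,79/2] -> hit [33,104/3], descend [1, 9]
  N1 x:[119/3,140/3] y:[22,34] z:[45/2,79/2] -> miss, prune
  N9 x:[33,122/3] y:[67/3,104/3] z:[22,77/2] -> hit [33,104/3], descend [10, 12]
    N10 x:[103/3,119/3] y:[67/3,82/3] z:[22,37] -> miss, prune
    N12 x:[33,122/3] y:[28,104/3] z:[49/2,77/2] -> hit [33,104/3], descend [2, 11]
      N2 x:[33,119/3] y:[97/3,34] z:[65/2,77/2] -> hit [33,34] leaf, test {P3(miss), P16@t=101/3}
      N11 x:[112/3,122/3] y:[28,104/3] z:[49/2,55/2] -> miss, prune

Visited [0, 1, 9, 10, 12, 2, 11]. Tests: 7 box, 1 leaf. Nearest: P16.

== RESULT ==
[0, 1, 9, 10, 12, 2, 11]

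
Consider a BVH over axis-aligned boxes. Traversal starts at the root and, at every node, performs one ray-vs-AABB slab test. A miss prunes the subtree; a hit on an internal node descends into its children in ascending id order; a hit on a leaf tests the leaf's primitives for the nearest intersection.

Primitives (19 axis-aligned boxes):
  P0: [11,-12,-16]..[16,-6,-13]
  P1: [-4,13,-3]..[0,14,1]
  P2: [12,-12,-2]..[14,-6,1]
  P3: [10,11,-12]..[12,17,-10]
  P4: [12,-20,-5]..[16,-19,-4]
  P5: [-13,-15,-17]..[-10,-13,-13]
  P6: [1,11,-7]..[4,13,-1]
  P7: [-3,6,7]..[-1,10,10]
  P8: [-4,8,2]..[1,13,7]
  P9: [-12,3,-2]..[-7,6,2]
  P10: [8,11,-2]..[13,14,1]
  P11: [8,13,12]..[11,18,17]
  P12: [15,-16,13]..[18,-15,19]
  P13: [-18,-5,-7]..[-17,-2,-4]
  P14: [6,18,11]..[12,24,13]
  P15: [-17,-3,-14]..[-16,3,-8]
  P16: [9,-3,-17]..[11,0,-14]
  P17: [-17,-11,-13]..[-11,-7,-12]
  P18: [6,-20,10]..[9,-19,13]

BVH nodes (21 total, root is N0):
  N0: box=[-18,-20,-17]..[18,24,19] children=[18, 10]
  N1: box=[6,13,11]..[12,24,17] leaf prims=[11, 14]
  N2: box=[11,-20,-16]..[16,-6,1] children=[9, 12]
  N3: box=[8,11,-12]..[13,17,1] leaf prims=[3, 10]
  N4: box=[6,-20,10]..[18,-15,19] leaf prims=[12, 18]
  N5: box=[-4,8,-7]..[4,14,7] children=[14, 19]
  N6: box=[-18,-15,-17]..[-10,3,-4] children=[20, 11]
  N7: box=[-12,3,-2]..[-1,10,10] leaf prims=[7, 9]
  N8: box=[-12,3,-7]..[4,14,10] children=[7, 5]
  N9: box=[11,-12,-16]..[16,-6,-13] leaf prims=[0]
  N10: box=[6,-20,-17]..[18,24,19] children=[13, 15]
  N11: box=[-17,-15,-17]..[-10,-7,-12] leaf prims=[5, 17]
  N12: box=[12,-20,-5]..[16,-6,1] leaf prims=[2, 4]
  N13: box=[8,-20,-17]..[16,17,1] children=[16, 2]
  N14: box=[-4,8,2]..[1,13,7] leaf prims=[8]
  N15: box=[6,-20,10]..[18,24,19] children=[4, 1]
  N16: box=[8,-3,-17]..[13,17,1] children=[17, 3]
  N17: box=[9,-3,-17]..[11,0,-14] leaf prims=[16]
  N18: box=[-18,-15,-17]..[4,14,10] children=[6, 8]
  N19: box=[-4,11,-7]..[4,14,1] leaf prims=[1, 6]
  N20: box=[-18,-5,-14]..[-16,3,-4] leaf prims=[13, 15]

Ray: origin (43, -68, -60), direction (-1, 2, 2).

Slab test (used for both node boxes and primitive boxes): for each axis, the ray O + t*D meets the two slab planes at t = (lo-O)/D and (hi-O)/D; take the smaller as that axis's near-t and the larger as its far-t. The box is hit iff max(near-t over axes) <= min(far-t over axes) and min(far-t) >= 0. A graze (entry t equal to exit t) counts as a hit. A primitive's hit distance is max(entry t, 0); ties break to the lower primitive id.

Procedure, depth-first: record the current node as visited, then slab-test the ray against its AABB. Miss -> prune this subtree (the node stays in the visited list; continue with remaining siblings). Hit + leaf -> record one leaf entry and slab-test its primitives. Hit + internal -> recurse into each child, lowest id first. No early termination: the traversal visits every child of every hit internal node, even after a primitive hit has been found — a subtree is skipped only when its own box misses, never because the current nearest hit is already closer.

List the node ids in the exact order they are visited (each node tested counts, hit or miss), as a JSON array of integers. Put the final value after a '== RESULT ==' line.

Trace the traversal:
N0 x:[25,61] y:[24,46] z:[43/2,79/2] -> hit [25,79/2], descend [10, 18]
  N10 x:[25,37] y:[24,46] z:[43/2,79/2] -> hit [25,37], descend [13, 15]
    N13 x:[27,35] y:[24,85/2] z:[43/2,61/2] -> hit [27,61/2], descend [2, 16]
      N2 x:[27,32] y:[24,31] z:[22,61/2] -> hit [27,61/2], descend [9, 12]
        N9 x:[27,32] y:[28,31] z:[22,47/2] -> miss, prune
        N12 x:[27,31] y:[24,31] z:[55/2,61/2] -> hit [55/2,61/2] leaf, test {P2@t=29, P4(miss)}
      N16 x:[30,35] y:[65/2,85/2] z:[43/2,61/2] -> miss, prune
    N15 x:[25,37] y:[24,46] z:[35,79/2] -> hit [35,37], descend [1, 4]
      N1 x:[31,37] y:[81/2,46] z:[71/2,77/2] -> miss, prune
      N4 x:[25,37] y:[24,53/2] z:[35,79/2] -> miss, prune
  N18 x:[39,61] y:[53/2,41] z:[43/2,35] -> miss, prune

Summary -> nodes [0, 10, 13, 2, 9, 12, 16, 15, 1, 4, 18]; box-tests=11; leaf-entries=1; first=P2

== RESULT ==
[0, 10, 13, 2, 9, 12, 16, 15, 1, 4, 18]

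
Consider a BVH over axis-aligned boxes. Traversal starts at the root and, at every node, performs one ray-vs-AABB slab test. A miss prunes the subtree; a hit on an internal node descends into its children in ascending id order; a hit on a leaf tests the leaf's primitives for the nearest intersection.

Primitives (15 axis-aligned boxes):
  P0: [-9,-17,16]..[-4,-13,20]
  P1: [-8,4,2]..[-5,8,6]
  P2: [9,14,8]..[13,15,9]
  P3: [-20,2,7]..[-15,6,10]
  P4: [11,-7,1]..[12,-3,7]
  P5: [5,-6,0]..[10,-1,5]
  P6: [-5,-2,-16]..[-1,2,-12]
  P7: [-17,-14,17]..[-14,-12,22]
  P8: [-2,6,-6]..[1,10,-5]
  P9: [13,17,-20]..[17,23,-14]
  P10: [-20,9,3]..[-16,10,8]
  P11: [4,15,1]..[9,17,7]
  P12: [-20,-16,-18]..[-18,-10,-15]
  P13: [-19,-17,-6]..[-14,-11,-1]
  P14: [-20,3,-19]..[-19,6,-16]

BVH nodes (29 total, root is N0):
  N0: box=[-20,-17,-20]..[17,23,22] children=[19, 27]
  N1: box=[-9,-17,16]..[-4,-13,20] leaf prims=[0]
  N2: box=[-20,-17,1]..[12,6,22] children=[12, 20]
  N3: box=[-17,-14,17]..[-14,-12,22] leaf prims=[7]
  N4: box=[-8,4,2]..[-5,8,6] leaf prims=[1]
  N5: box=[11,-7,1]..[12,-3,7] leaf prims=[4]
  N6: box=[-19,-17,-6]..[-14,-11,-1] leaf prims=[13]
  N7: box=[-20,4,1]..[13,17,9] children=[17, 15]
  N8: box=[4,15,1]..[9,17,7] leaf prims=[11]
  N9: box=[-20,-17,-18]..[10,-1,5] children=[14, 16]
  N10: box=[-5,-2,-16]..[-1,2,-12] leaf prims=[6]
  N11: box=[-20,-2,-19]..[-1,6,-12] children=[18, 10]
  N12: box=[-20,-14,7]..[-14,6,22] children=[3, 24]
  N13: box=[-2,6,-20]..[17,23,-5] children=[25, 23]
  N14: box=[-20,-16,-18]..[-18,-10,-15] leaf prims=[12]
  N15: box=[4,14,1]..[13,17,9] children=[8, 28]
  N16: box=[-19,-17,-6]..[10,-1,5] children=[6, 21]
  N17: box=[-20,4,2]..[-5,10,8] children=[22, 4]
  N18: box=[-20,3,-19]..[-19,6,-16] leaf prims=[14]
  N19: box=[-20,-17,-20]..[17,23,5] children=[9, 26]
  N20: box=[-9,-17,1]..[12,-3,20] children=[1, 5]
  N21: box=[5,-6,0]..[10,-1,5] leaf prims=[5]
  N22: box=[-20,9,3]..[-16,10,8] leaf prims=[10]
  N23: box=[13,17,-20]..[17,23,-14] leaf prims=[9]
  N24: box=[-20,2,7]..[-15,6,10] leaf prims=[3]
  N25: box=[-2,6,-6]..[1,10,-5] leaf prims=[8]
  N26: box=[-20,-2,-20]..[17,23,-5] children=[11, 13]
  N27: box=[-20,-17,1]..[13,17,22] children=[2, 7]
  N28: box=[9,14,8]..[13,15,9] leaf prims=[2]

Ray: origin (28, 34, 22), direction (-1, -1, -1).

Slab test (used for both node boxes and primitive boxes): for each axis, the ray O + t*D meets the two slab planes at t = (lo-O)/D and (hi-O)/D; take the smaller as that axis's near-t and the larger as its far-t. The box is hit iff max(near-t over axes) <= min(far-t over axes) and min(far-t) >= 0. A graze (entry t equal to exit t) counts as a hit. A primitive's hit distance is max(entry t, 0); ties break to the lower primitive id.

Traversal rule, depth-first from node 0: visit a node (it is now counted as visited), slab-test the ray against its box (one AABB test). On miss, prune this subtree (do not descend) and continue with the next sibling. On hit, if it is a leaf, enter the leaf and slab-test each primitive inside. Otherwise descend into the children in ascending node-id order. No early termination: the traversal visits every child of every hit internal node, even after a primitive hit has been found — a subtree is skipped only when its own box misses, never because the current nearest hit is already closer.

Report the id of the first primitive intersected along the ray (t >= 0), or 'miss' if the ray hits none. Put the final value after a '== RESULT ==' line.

Trace the traversal:
N0 x:[11,48] y:[11,51] z:[0,42] -> hit [11,42], descend [19, 27]
  N19 x:[11,48] y:[11,51] z:[17,42] -> hit [17,42], descend [9, 26]
    N9 x:[18,48] y:[35,51] z:[17,40] -> hit [35,40], descend [14, 16]
      N14 x:[46,48] y:[44,50] z:[37,40] -> miss, prune
      N16 x:[18,47] y:[35,51] z:[17,28] -> miss, prune
    N26 x:[11,48] y:[11,36] z:[27,42] -> hit [27,36], descend [11, 13]
      N11 x:[29,48] y:[28,36] z:[34,41] -> hit [34,36], descend [10, 18]
        N10 x:[29,33] y:[32,36] z:[34,38] -> miss, prune
        N18 x:[47,48] y:[28,31] z:[38,41] -> miss, prune
      N13 x:[11,30] y:[11,28] z:[27,42] -> hit [27,28], descend [23, 25]
        N23 x:[11,15] y:[11,17] z:[36,42] -> miss, prune
        N25 x:[27,30] y:[24,28] z:[27,28] -> hit [27,28] leaf, test {P8@t=27}
  N27 x:[15,48] y:[17,51] z:[0,21] -> hit [17,21], descend [2, 7]
    N2 x:[16,48] y:[28,51] z:[0,21] -> miss, prune
    N7 x:[15,48] y:[17,30] z:[13,21] -> hit [17,21], descend [15, 17]
      N15 x:[15,24] y:[17,20] z:[13,21] -> hit [17,20], descend [8, 28]
        N8 x:[19,24] y:[17,19] z:[15,21] -> hit [19,19] leaf, test {P11@t=19}
        N28 x:[15,19] y:[19,20] z:[13,14] -> miss, prune
      N17 x:[33,48] y:[24,30] z:[14,20] -> miss, prune

order=[0, 19, 9, 14, 16, 26, 11, 10, 18, 13, 23, 25, 27, 2, 7, 15, 8, 28, 17]  |boxes|=19  |leaves|=2  hit=P11

== RESULT ==
11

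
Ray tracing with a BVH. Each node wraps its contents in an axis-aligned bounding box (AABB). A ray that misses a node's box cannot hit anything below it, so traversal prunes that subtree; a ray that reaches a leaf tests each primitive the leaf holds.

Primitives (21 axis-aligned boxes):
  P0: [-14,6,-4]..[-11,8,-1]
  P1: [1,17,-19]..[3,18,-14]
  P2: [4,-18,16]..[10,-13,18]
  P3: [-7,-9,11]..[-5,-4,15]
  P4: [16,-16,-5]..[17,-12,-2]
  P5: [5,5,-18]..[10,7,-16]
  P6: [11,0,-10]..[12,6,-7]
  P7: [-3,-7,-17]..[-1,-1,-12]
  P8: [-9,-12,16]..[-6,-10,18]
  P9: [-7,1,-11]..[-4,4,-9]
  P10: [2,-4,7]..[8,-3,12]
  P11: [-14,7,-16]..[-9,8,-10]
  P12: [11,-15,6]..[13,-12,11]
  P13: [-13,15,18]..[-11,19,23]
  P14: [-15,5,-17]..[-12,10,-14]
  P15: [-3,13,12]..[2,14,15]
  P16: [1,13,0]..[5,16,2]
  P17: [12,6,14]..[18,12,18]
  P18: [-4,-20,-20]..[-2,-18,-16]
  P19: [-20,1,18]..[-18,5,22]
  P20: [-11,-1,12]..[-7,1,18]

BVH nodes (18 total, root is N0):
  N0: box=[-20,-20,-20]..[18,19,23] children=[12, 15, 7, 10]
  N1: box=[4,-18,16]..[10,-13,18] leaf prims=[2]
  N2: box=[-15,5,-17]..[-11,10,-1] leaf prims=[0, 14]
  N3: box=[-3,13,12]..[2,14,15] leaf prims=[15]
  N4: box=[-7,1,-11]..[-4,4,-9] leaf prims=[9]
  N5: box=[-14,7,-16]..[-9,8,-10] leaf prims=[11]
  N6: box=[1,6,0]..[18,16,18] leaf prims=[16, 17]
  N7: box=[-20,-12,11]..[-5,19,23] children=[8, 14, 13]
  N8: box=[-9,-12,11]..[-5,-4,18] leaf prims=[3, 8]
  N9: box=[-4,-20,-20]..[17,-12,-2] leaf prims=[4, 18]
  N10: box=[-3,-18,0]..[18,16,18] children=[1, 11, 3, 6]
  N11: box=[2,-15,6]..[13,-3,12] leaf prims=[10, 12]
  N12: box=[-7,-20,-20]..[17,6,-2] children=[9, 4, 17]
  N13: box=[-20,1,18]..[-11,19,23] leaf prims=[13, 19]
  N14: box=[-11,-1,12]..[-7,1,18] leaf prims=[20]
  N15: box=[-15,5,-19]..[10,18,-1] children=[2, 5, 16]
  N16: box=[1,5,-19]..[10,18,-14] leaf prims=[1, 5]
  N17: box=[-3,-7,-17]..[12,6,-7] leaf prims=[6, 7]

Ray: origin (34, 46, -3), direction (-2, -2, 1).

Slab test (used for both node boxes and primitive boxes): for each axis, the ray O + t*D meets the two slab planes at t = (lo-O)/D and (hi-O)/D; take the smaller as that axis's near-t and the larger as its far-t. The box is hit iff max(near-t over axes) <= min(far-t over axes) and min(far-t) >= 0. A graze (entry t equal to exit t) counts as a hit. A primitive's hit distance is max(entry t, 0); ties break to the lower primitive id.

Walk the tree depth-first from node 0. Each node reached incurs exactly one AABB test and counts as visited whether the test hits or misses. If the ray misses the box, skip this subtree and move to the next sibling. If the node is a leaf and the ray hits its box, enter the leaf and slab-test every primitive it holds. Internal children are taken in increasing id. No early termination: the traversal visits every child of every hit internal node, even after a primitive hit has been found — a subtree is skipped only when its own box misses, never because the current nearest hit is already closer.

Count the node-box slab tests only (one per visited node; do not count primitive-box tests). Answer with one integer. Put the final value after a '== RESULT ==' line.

Walk:
N0 x:[8,27] y:[27/2,33] z:[-17,26] -> hit [27/2,26], descend [7, 10, 12, 15]
  N7 x:[39/2,27] y:[27/2,29] z:[14,26] -> hit [39/2,26], descend [8, 13, 14]
    N8 x:[39/2,43/2] y:[25,29] z:[14,21] -> miss, prune
    N13 x:[45/2,27] y:[27/2,45/2] z:[21,26] -> hit [45/2,45/2] leaf, test {P13(miss), P19(miss)}
    N14 x:[41/2,45/2] y:[45/2,47/2] z:[15,21] -> miss, prune
  N10 x:[8,37/2] y:[15,32] z:[3,21] -> hit [15,37/2], descend [1, 3, 6, 11]
    N1 x:[12,15] y:[59/2,32] z:[19,21] -> miss, prune
    N3 x:[16,37/2] y:[16,33/2] z:[15,18] -> hit [16,33/2] leaf, test {P15@t=16}
    N6 x:[8,33/2] y:[15,20] z:[3,21] -> hit [15,33/2] leaf, test {P16(miss), P17(miss)}
    N11 x:[21/2,16] y:[49/2,61/2] z:[9,15] -> miss, prune
  N12 x:[17/2,41/2] y:[20,33] z:[-17,1] -> miss, prune
  N15 x:[12,49/2] y:[14,41/2] z:[-16,2] -> miss, prune

12 AABB tests over nodes [0, 7, 8, 13, 14, 10, 1, 3, 6, 11, 12, 15]; 3 leaves entered; closest P15.

== RESULT ==
12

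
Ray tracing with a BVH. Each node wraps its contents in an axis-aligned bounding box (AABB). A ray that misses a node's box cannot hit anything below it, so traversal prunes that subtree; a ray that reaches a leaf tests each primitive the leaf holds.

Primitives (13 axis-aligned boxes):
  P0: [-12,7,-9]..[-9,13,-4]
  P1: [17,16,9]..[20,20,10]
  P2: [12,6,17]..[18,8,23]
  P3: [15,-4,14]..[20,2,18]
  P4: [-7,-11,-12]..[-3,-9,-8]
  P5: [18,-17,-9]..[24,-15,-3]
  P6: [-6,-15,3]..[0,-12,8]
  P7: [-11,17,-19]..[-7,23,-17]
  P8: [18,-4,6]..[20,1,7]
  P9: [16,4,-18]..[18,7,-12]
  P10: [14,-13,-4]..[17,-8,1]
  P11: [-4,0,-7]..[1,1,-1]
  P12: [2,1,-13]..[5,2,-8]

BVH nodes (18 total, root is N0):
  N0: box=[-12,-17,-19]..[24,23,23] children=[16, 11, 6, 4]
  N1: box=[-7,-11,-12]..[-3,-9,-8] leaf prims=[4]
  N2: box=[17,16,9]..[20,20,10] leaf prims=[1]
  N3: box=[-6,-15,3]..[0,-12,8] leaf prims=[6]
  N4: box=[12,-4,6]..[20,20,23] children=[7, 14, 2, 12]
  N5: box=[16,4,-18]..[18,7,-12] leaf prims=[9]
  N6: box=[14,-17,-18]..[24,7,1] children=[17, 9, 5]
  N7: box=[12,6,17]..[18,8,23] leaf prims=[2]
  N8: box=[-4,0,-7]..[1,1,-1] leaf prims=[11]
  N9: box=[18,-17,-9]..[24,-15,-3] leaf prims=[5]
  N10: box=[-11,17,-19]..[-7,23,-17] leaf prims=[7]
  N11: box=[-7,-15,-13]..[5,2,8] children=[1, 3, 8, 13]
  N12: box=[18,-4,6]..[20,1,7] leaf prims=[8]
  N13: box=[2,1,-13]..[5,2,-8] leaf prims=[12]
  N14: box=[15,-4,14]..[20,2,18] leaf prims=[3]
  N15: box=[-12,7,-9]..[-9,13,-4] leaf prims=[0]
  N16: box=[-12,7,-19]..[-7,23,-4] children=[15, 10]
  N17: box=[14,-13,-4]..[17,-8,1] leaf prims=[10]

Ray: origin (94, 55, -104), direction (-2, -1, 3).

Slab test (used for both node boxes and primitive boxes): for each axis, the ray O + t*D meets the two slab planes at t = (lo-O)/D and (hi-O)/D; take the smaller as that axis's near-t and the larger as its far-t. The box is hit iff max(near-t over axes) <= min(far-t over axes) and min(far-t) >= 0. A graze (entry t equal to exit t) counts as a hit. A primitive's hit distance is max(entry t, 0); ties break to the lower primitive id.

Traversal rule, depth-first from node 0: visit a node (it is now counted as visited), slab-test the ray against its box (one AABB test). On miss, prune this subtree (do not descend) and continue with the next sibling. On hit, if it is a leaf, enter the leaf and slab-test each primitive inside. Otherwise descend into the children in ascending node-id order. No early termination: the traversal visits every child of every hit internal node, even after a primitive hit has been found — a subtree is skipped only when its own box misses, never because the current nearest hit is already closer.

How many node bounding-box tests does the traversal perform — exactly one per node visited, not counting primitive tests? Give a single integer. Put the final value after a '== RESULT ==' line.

Trace the traversal:
N0 x:[35,53] y:[32,72] z:[85/3,127/3] -> hit [35,127/3], descend [4, 6, 11, 16]
  N4 x:[37,41] y:[35,59] z:[110/3,127/3] -> hit [37,41], descend [2, 7, 12, 14]
    N2 x:[37,77/2] y:[35,39] z:[113/3,38] -> hit [113/3,38] leaf, test {P1@t=113/3}
    N7 x:[38,41] y:[47,49] z:[121/3,127/3] -> miss, prune
    N12 x:[37,38] y:[54,59] z:[110/3,37] -> miss, prune
    N14 x:[37,79/2] y:[53,59] z:[118/3,122/3] -> miss, prune
  N6 x:[35,40] y:[48,72] z:[86/3,35] -> miss, prune
  N11 x:[89/2,101/2] y:[53,70] z:[91/3,112/3] -> miss, prune
  N16 x:[101/2,53] y:[32,48] z:[85/3,100/3] -> miss, prune

9 AABB tests over nodes [0, 4, 2, 7, 12, 14, 6, 11, 16]; 1 leaf entered; closest P1.

== RESULT ==
9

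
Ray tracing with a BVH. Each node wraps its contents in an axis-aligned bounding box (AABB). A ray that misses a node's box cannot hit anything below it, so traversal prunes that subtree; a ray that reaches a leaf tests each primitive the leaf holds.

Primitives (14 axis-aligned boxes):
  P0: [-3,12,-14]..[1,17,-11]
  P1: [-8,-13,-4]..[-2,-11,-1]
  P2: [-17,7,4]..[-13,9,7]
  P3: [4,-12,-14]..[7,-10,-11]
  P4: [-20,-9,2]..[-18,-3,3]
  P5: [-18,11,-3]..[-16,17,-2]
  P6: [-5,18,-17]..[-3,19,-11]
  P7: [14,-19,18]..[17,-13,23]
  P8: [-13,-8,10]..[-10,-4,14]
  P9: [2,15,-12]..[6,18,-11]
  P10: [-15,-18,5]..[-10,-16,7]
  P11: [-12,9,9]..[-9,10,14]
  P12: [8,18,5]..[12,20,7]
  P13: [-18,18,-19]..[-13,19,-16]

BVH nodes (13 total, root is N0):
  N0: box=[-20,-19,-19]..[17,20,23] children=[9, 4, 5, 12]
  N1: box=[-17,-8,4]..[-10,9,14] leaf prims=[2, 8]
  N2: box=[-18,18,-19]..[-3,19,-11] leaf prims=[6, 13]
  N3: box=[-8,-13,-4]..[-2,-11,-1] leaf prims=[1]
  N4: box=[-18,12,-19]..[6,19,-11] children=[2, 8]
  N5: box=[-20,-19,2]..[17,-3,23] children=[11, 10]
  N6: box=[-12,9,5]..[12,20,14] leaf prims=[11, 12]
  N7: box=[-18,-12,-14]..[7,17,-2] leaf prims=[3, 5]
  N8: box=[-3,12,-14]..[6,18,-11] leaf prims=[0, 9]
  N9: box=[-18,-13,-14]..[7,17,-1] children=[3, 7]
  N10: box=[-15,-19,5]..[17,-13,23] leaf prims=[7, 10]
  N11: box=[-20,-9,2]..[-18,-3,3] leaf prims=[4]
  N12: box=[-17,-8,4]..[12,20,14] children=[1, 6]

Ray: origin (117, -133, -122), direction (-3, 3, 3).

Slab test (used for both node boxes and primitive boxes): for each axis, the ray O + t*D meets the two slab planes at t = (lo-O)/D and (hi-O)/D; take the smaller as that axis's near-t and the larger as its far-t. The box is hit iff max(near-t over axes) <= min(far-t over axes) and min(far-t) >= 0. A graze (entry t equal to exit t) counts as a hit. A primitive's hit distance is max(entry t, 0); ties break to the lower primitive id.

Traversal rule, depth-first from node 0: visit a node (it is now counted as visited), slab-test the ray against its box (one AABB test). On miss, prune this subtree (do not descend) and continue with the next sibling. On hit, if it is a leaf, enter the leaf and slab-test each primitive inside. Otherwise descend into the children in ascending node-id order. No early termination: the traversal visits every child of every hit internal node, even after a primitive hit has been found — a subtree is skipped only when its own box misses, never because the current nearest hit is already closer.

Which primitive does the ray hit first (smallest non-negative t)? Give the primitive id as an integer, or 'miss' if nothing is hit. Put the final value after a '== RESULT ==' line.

Trace the traversal:
N0 x:[100/3,137/3] y:[38,51] z:[103/3,145/3] -> hit [38,137/3], descend [4, 5, 9, 12]
  N4 x:[37,45] y:[145/3,152/3] z:[103/3,37] -> miss, prune
  N5 x:[100/3,137/3] y:[38,130/3] z:[124/3,145/3] -> hit [124/3,130/3], descend [10, 11]
    N10 x:[100/3,44] y:[38,40] z:[127/3,145/3] -> miss, prune
    N11 x:[45,137/3] y:[124/3,130/3] z:[124/3,125/3] -> miss, prune
  N9 x:[110/3,45] y:[40,50] z:[36,121/3] -> hit [40,121/3], descend [3, 7]
    N3 x:[119/3,125/3] y:[40,122/3] z:[118/3,121/3] -> hit [40,121/3] leaf, test {P1@t=40}
    N7 x:[110/3,45] y:[121/3,50] z:[36,40] -> miss, prune
  N12 x:[35,134/3] y:[125/3,51] z:[42,136/3] -> hit [42,134/3], descend [1, 6]
    N1 x:[127/3,134/3] y:[125/3,142/3] z:[42,136/3] -> hit [127/3,134/3] leaf, test {P2(miss), P8(miss)}
    N6 x:[35,43] y:[142/3,51] z:[127/3,136/3] -> miss, prune

11 AABB tests over nodes [0, 4, 5, 10, 11, 9, 3, 7, 12, 1, 6]; 2 leaves entered; closest P1.

== RESULT ==
1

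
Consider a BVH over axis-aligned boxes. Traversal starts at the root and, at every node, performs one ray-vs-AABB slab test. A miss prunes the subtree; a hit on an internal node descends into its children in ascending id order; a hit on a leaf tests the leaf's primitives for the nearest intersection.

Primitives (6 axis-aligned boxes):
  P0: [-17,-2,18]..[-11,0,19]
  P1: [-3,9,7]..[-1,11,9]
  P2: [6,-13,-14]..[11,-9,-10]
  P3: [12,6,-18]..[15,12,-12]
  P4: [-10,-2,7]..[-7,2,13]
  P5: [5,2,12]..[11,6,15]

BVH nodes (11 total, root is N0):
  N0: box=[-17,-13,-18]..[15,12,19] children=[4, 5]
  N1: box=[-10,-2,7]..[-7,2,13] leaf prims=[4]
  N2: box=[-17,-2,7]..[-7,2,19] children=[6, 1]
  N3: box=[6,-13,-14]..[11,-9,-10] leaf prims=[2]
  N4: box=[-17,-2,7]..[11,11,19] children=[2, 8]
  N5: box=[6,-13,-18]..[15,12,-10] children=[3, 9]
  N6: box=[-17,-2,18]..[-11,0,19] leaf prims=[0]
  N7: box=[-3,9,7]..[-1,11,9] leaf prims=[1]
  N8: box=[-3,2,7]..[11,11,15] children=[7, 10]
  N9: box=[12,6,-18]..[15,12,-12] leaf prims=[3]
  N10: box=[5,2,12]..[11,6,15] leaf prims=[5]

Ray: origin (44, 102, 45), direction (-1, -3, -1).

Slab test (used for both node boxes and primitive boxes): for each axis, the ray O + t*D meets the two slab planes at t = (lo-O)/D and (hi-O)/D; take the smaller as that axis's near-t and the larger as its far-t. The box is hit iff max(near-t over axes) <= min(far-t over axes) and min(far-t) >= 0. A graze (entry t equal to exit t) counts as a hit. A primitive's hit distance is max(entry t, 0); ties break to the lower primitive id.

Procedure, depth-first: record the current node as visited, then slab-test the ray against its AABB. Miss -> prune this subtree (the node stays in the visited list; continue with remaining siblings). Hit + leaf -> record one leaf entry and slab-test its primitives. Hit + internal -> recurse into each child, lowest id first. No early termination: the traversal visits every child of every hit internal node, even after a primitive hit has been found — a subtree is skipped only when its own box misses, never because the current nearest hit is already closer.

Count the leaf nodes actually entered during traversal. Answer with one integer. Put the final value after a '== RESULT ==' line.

Walk:
N0 x:[29,61] y:[30,115/3] z:[26,63] -> hit [30,115/3], descend [4, 5]
  N4 x:[33,61] y:[91/3,104/3] z:[26,38] -> hit [33,104/3], descend [2, 8]
    N2 x:[51,61] y:[100/3,104/3] z:[26,38] -> miss, prune
    N8 x:[33,47] y:[91/3,100/3] z:[30,38] -> hit [33,100/3], descend [7, 10]
      N7 x:[45,47] y:[91/3,31] z:[36,38] -> miss, prune
      N10 x:[33,39] y:[32,100/3] z:[30,33] -> hit [33,33] leaf, test {P5@t=33}
  N5 x:[29,38] y:[30,115/3] z:[55,63] -> miss, prune

Visited [0, 4, 2, 8, 7, 10, 5]. Tests: 7 box, 1 leaf. Nearest: P5.

== RESULT ==
1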